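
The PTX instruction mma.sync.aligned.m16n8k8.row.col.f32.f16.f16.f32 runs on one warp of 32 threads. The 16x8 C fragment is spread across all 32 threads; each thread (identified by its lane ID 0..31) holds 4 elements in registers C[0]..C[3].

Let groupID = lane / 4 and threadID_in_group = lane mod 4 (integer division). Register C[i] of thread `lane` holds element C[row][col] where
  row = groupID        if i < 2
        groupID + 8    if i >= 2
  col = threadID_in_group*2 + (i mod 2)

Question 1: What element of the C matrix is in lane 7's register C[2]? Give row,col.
lane 7: gid=1 (7/4), tid=3 (7%4)
i=2: r=1+8=9, c=3*2+0=6

9,6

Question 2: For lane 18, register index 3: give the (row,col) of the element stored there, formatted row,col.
12,5

lane 18: G=4 (18/4), T=2 (18%4)
i=3: r=4+8=12, c=2*2+1=5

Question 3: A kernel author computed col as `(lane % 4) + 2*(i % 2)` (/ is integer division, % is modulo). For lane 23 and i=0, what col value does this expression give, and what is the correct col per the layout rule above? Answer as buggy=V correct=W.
buggy=3 correct=6

`(lane % 4) + 2*(i % 2)`[23,0]→3
23: G=5,T=3
[0] (5+0,3*2+0) = (5,6)
col: 3 vs 6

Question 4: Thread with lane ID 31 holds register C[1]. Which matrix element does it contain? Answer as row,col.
7,7

lane 31: gid=7 (31/4), tid=3 (31%4)
i=1: r=7+0=7, c=3*2+1=7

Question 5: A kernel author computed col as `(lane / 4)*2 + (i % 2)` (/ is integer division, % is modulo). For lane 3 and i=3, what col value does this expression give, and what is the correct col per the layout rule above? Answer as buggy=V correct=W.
`(lane / 4)*2 + (i % 2)`[3,3]->1
3: gid=0,tid=3
[3] (0+8,3*2+1) = (8,7)
col: 1 vs 7

buggy=1 correct=7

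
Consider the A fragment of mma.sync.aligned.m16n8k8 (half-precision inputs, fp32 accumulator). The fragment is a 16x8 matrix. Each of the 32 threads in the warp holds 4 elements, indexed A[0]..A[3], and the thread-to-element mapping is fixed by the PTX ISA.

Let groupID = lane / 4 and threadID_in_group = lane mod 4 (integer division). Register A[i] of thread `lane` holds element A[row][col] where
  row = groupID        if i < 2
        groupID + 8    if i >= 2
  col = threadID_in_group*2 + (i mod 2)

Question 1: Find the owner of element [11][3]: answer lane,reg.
r=11⇒gr=3,Rb=1  c=3⇒th=1,odd=1
L=3*4+1=13  i=1*2+1=3

13,3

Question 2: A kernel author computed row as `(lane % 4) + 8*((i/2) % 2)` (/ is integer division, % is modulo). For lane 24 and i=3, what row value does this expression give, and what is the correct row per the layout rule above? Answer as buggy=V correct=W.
buggy=8 correct=14

`(lane % 4) + 8*((i/2) % 2)`[24,3]=>8
lane 24: grp=6 (24/4), tig=0 (24%4)
i=3: r=6+8=14, c=0*2+1=1
row: 8 vs 14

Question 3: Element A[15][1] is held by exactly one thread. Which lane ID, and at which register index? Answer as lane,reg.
r: 15->gid=7,r8=1  c: 1->tid=0,i&1=1
L=7*4+0=28  i=1*2+1=3

28,3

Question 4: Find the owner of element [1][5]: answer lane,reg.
6,1

r=1⇒gr=1,Rb=0  c=5⇒th=2,odd=1
L=1*4+2=6  i=0*2+1=1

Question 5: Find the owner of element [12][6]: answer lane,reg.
19,2

r:12=>grp=4,rB=1  c:6=>tig=3,lo=0
L=4*4+3=19  i=1*2+0=2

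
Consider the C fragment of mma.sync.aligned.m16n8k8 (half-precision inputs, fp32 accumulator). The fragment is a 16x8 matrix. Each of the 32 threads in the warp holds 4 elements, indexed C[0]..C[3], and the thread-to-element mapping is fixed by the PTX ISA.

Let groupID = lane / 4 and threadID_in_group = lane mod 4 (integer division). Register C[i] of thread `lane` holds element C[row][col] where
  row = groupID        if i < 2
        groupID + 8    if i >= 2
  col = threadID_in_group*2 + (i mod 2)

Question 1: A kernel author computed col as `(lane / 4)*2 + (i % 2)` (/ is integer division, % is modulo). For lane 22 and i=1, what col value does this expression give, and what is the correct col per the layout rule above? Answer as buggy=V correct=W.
buggy=11 correct=5

`(lane / 4)*2 + (i % 2)`[22,1]⇒11
L=22⇒gr=22>>2=5, th=22&3=2
[1]⇒row 5+0=5  col 2·2+1=5
col: 11 vs 5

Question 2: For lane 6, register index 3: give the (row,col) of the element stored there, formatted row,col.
lane 6->6/4=1, 6 mod 4=2
i=3  r:1+8->9  c:2·2+1->5

9,5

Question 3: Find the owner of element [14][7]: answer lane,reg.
27,3

r:14=>grp=6,rB=1  c:7=>tig=3,lo=1
L=6*4+3=27  i=1*2+1=3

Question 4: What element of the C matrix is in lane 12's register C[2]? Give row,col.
11,0

lane 12: G=3 (12/4), T=0 (12%4)
i=2: r=3+8=11, c=0*2+0=0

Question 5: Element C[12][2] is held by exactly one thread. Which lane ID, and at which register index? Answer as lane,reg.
r: 12->gid=4,r8=1  c: 2->tid=1,i&1=0
L=4*4+1=17  i=1*2+0=2

17,2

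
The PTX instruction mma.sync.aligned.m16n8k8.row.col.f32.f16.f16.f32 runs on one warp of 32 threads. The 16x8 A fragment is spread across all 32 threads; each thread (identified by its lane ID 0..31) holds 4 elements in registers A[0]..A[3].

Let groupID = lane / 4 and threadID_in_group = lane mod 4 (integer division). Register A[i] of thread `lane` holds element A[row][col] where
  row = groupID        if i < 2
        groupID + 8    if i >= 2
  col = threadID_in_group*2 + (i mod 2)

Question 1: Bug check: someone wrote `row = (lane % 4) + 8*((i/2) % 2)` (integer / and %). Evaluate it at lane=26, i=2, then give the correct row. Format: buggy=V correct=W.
`(lane % 4) + 8*((i/2) % 2)`[26,2]→10
lane 26: G=6 (26/4), T=2 (26%4)
i=2: r=6+8=14, c=2*2+0=4
row: 10 vs 14

buggy=10 correct=14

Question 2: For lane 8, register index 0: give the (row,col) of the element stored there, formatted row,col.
L=8=>grp=8>>2=2, tig=8&3=0
[0]=>row 2+0=2  col 0·2+0=0

2,0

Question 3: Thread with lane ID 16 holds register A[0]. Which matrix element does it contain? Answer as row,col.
4,0

L=16->g=16>>2=4, t=16&3=0
[0]->row 4+0=4  col 0·2+0=0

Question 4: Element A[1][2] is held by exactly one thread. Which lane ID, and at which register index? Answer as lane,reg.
5,0

r=1->g=1,rb=0  c=2->t=1,b0=0
L=1*4+1=5  i=0*2+0=0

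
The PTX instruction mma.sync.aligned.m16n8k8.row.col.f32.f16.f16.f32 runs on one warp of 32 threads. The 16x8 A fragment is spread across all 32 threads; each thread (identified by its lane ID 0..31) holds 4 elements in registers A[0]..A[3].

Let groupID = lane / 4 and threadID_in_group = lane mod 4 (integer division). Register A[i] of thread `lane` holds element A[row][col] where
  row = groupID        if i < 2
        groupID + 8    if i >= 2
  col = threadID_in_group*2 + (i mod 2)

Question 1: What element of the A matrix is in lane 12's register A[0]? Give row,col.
3,0

12: gr=3,th=0
[0] (3+0,0*2+0) = (3,0)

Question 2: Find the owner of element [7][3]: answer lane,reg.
29,1

r=7⇒gr=7,Rb=0  c=3⇒th=1,odd=1
L=7*4+1=29  i=0*2+1=1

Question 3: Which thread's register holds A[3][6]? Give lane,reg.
15,0

r:3=>grp=3,rB=0  c:6=>tig=3,lo=0
L=3*4+3=15  i=0*2+0=0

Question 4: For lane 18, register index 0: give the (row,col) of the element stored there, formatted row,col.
4,4

lane 18->18/4=4, 18 mod 4=2
i=0  r:4+0->4  c:2·2+0->4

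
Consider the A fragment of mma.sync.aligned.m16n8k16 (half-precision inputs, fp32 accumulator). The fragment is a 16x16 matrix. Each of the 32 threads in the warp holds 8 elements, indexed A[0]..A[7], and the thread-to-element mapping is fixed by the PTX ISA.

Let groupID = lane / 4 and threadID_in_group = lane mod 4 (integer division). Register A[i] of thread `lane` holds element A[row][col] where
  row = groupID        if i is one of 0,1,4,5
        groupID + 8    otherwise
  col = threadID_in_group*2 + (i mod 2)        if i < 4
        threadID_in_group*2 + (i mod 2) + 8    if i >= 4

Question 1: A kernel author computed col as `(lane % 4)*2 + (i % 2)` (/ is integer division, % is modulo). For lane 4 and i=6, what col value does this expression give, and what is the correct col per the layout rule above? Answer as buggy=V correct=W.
`(lane % 4)*2 + (i % 2)`[4,6]⇒0
lane 4⇒4/4=1, 4 mod 4=0
i=6  r:1+8⇒9  c:2·0+0+8⇒8
col: 0 vs 8

buggy=0 correct=8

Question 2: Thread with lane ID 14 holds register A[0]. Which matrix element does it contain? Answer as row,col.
lane 14->14/4=3, 14 mod 4=2
i=0  r:3+0->3  c:2·2+0+0->4

3,4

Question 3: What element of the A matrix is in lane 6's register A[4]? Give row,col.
1,12

L=6->gid=6>>2=1, tid=6&3=2
[4]->row 1+0=1  col 2·2+0+8=12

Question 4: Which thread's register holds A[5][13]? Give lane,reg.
r=5->g=5,rb=0  c=13->cb=1,t=2,b0=1
L=5*4+2=22  i=1*4+0*2+1=5

22,5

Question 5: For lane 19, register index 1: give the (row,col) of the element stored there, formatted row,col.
4,7

lane 19: grp=4 (19/4), tig=3 (19%4)
i=1: r=4+0=4, c=3*2+1+0=7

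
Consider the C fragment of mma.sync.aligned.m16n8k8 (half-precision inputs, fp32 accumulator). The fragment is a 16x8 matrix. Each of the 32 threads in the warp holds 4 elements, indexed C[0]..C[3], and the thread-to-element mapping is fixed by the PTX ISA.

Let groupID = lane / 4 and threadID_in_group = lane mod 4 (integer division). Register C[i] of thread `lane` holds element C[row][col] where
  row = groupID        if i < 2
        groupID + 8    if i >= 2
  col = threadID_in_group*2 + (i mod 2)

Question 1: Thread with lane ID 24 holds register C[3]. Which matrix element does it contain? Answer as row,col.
14,1

L=24→G=24>>2=6, T=24&3=0
[3]→row 6+8=14  col 0·2+1=1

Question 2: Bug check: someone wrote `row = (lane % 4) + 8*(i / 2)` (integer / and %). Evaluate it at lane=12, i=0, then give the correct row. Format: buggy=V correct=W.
buggy=0 correct=3

`(lane % 4) + 8*(i / 2)`[12,0]->0
12: gid=3,tid=0
[0] (3+0,0*2+0) = (3,0)
row: 0 vs 3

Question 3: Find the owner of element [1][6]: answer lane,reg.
r: 1->gid=1,r8=0  c: 6->tid=3,i&1=0
L=1*4+3=7  i=0*2+0=0

7,0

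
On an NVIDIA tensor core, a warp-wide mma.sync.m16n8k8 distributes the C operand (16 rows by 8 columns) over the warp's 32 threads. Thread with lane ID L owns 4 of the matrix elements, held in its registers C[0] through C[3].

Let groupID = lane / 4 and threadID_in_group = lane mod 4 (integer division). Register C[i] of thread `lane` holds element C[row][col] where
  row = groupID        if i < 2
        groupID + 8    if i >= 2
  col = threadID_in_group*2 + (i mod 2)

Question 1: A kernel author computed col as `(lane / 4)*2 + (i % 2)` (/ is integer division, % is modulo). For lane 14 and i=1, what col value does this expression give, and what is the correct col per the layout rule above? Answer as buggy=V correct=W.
`(lane / 4)*2 + (i % 2)`[14,1]->7
lane 14->14/4=3, 14 mod 4=2
i=1  r:3+0->3  c:2·2+1->5
col: 7 vs 5

buggy=7 correct=5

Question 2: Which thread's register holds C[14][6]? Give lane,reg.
r=14⇒gr=6,Rb=1  c=6⇒th=3,odd=0
L=6*4+3=27  i=1*2+0=2

27,2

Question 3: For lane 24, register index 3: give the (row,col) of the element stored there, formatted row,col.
24: g=6,t=0
[3] (6+8,0*2+1) = (14,1)

14,1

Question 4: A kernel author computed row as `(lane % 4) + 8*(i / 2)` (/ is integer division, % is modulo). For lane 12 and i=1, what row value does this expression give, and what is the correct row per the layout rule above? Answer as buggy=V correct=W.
buggy=0 correct=3

`(lane % 4) + 8*(i / 2)`[12,1]->0
lane 12: gid=3 (12/4), tid=0 (12%4)
i=1: r=3+0=3, c=0*2+1=1
row: 0 vs 3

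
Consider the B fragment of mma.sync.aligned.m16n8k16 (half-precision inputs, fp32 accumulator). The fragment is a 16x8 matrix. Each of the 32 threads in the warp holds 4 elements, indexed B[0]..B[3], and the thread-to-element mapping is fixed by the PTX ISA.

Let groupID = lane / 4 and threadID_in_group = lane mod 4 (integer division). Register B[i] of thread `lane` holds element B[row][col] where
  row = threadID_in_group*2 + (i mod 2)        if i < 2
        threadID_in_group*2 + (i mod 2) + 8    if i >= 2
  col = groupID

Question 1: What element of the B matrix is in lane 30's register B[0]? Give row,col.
4,7

lane 30->30/4=7, 30 mod 4=2
i=0  r:2·2+0+0->4  c:7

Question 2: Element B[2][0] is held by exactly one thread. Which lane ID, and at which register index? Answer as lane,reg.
1,0

c=0⇒gr=0  r=2⇒Rb=0,th=1,odd=0
L=0*4+1=1  i=0*2+0=0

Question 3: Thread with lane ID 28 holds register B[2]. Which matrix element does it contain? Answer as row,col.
8,7

lane 28⇒28/4=7, 28 mod 4=0
i=2  r:2·0+0+8⇒8  c:7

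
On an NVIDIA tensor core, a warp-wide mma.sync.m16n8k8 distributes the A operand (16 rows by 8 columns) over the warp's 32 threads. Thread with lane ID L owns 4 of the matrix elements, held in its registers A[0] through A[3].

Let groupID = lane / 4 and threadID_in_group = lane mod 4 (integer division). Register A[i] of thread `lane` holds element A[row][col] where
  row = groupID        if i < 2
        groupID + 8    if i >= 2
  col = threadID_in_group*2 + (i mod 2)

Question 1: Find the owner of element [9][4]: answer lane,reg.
r=9->g=1,rb=1  c=4->t=2,b0=0
L=1*4+2=6  i=1*2+0=2

6,2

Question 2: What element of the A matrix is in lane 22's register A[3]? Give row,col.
lane 22: gr=5 (22/4), th=2 (22%4)
i=3: r=5+8=13, c=2*2+1=5

13,5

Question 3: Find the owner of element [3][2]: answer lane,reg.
13,0

r=3⇒gr=3,Rb=0  c=2⇒th=1,odd=0
L=3*4+1=13  i=0*2+0=0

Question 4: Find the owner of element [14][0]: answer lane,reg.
24,2

r: 14->gid=6,r8=1  c: 0->tid=0,i&1=0
L=6*4+0=24  i=1*2+0=2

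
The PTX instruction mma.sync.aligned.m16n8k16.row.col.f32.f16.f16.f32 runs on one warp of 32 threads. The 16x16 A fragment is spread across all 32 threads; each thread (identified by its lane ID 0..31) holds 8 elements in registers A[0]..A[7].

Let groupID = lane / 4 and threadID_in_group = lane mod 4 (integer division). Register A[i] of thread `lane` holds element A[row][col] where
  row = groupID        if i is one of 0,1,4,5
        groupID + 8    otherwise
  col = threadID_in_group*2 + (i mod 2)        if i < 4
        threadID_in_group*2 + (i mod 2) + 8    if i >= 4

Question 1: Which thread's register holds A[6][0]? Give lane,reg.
24,0

r=6→G=6,rhi=0  c=0→chi=0,T=0,p=0
L=6*4+0=24  i=0*4+0*2+0=0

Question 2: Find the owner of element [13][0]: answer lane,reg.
20,2

r:13=>grp=5,rB=1  c:0=>cB=0,tig=0,lo=0
L=5*4+0=20  i=0*4+1*2+0=2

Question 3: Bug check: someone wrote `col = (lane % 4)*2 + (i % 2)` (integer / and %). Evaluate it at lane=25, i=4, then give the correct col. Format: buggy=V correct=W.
`(lane % 4)*2 + (i % 2)`[25,4]->2
L=25->gid=25>>2=6, tid=25&3=1
[4]->row 6+0=6  col 1·2+0+8=10
col: 2 vs 10

buggy=2 correct=10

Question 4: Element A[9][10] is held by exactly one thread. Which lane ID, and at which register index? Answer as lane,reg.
r: 9->gid=1,r8=1  c: 10->c8=1,tid=1,i&1=0
L=1*4+1=5  i=1*4+1*2+0=6

5,6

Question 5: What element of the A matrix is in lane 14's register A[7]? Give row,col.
14: grp=3,tig=2
[7] (3+8,2*2+1+8) = (11,13)

11,13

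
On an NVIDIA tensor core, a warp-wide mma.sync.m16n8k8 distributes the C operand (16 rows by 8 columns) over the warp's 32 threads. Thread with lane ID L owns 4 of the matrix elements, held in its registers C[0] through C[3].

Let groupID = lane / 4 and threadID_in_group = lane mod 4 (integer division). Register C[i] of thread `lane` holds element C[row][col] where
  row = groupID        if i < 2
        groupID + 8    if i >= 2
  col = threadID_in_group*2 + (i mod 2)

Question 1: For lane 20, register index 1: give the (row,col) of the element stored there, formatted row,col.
5,1

lane 20: grp=5 (20/4), tig=0 (20%4)
i=1: r=5+0=5, c=0*2+1=1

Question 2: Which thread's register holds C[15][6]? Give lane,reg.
31,2

r: 15->gid=7,r8=1  c: 6->tid=3,i&1=0
L=7*4+3=31  i=1*2+0=2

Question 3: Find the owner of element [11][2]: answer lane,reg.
r: 11->gid=3,r8=1  c: 2->tid=1,i&1=0
L=3*4+1=13  i=1*2+0=2

13,2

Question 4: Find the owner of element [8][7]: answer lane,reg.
r: 8->gid=0,r8=1  c: 7->tid=3,i&1=1
L=0*4+3=3  i=1*2+1=3

3,3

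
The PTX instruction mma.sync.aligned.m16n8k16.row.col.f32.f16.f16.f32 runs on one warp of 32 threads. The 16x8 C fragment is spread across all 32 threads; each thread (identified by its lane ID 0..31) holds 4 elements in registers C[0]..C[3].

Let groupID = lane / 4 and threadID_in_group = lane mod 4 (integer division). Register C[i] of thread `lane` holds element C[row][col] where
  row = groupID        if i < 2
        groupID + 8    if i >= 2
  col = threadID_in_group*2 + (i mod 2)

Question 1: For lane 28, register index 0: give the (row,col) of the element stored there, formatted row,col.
lane 28=>28/4=7, 28 mod 4=0
i=0  r:7+0=>7  c:2·0+0=>0

7,0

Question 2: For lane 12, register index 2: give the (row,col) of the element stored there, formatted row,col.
11,0

12: G=3,T=0
[2] (3+8,0*2+0) = (11,0)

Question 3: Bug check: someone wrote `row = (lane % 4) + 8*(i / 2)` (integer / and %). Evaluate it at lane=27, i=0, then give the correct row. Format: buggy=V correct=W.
`(lane % 4) + 8*(i / 2)`[27,0]→3
lane 27: G=6 (27/4), T=3 (27%4)
i=0: r=6+0=6, c=3*2+0=6
row: 3 vs 6

buggy=3 correct=6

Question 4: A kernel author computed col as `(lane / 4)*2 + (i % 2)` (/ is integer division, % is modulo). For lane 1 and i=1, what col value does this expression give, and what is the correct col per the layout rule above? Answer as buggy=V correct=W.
buggy=1 correct=3

`(lane / 4)*2 + (i % 2)`[1,1]=>1
lane 1: grp=0 (1/4), tig=1 (1%4)
i=1: r=0+0=0, c=1*2+1=3
col: 1 vs 3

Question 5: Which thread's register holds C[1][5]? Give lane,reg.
6,1

r=1->g=1,rb=0  c=5->t=2,b0=1
L=1*4+2=6  i=0*2+1=1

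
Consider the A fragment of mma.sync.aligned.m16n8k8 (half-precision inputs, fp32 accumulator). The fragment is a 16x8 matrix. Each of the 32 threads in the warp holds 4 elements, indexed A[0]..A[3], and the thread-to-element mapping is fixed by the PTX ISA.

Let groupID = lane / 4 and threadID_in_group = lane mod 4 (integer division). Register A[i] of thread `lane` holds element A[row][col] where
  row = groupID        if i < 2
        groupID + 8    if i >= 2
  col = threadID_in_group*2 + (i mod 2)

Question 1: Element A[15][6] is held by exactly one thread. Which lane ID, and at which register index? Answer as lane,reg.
r: 15->gid=7,r8=1  c: 6->tid=3,i&1=0
L=7*4+3=31  i=1*2+0=2

31,2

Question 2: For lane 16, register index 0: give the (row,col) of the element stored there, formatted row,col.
lane 16: gid=4 (16/4), tid=0 (16%4)
i=0: r=4+0=4, c=0*2+0=0

4,0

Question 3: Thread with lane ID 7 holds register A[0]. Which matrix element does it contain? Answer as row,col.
lane 7: gid=1 (7/4), tid=3 (7%4)
i=0: r=1+0=1, c=3*2+0=6

1,6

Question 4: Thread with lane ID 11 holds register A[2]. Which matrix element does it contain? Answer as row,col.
10,6

11: G=2,T=3
[2] (2+8,3*2+0) = (10,6)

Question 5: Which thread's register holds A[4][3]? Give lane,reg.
r: 4->gid=4,r8=0  c: 3->tid=1,i&1=1
L=4*4+1=17  i=0*2+1=1

17,1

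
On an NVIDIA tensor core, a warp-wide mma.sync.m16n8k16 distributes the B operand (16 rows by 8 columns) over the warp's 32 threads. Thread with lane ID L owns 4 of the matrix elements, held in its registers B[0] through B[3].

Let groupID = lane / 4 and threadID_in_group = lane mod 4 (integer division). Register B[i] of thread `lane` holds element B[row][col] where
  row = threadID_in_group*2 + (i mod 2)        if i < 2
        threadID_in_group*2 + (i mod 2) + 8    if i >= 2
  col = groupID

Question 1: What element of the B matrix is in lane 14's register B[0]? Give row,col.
lane 14: g=3 (14/4), t=2 (14%4)
i=0: r=2*2+0+0=4, c=g=3

4,3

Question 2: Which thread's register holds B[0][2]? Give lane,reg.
c=2->g=2  r=0->rb=0,t=0,b0=0
L=2*4+0=8  i=0*2+0=0

8,0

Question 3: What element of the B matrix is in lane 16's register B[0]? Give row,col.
lane 16: gr=4 (16/4), th=0 (16%4)
i=0: r=0*2+0+0=0, c=gr=4

0,4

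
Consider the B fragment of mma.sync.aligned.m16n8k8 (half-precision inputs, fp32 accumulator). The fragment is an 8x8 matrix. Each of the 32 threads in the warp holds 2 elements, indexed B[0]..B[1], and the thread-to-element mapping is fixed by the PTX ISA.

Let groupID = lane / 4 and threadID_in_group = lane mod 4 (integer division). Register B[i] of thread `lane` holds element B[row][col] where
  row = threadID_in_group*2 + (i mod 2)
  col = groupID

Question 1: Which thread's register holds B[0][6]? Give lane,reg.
24,0

c=6->g=6  r=0->t=0,b0=0
L=6*4+0=24  i=0=0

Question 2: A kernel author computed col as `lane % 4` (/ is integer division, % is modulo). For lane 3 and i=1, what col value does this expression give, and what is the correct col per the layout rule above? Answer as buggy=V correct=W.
buggy=3 correct=0

`lane % 4`[3,1]⇒3
lane 3: gr=0 (3/4), th=3 (3%4)
i=1: r=3*2+1=7, c=gr=0
col: 3 vs 0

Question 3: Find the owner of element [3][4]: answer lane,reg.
17,1

c=4->g=4  r=3->t=1,b0=1
L=4*4+1=17  i=1=1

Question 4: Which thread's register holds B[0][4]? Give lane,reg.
16,0

c=4⇒gr=4  r=0⇒th=0,odd=0
L=4*4+0=16  i=0=0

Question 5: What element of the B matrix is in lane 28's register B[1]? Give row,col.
1,7

L=28->gid=28>>2=7, tid=28&3=0
[1]->row 0·2+1=1  col gid=7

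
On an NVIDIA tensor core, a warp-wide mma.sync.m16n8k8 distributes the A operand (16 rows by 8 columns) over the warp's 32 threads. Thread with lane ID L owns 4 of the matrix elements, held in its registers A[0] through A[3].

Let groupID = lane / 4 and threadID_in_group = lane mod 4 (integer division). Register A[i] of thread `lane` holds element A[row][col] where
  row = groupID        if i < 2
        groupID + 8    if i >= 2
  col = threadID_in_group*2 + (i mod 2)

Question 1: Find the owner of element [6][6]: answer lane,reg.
r:6=>grp=6,rB=0  c:6=>tig=3,lo=0
L=6*4+3=27  i=0*2+0=0

27,0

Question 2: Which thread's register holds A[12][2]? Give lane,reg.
17,2

r=12->g=4,rb=1  c=2->t=1,b0=0
L=4*4+1=17  i=1*2+0=2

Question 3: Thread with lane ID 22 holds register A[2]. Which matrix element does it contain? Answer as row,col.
L=22→G=22>>2=5, T=22&3=2
[2]→row 5+8=13  col 2·2+0=4

13,4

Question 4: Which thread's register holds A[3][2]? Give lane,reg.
r=3->g=3,rb=0  c=2->t=1,b0=0
L=3*4+1=13  i=0*2+0=0

13,0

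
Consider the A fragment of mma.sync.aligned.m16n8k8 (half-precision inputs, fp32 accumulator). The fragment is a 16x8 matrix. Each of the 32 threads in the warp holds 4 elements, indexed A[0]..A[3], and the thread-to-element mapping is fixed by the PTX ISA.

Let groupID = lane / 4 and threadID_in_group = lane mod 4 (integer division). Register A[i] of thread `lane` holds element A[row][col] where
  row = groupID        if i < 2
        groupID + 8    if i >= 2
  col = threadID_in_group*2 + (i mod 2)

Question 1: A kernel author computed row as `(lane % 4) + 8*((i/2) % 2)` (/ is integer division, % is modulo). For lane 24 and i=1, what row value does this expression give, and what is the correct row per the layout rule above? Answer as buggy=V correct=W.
`(lane % 4) + 8*((i/2) % 2)`[24,1]→0
24: G=6,T=0
[1] (6+0,0*2+1) = (6,1)
row: 0 vs 6

buggy=0 correct=6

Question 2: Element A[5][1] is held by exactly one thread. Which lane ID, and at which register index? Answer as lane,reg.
20,1

r=5→G=5,rhi=0  c=1→T=0,p=1
L=5*4+0=20  i=0*2+1=1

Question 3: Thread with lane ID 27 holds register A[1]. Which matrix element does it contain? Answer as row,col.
6,7

lane 27→27/4=6, 27 mod 4=3
i=1  r:6+0→6  c:2·3+1→7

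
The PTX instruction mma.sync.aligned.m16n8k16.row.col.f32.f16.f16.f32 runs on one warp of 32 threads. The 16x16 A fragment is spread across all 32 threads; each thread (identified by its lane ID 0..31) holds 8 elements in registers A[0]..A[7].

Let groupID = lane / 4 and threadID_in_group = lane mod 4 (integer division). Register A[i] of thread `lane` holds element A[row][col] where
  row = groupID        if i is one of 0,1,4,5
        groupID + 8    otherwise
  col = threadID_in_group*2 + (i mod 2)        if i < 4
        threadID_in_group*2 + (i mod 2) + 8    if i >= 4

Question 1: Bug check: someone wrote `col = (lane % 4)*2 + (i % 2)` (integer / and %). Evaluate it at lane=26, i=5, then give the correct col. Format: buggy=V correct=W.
buggy=5 correct=13

`(lane % 4)*2 + (i % 2)`[26,5]→5
lane 26: G=6 (26/4), T=2 (26%4)
i=5: r=6+0=6, c=2*2+1+8=13
col: 5 vs 13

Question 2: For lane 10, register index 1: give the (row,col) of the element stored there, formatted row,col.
L=10=>grp=10>>2=2, tig=10&3=2
[1]=>row 2+0=2  col 2·2+1+0=5

2,5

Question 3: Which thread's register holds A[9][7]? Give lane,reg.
r=9⇒gr=1,Rb=1  c=7⇒Cb=0,th=3,odd=1
L=1*4+3=7  i=0*4+1*2+1=3

7,3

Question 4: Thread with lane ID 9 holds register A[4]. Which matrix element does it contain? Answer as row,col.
lane 9: gr=2 (9/4), th=1 (9%4)
i=4: r=2+0=2, c=1*2+0+8=10

2,10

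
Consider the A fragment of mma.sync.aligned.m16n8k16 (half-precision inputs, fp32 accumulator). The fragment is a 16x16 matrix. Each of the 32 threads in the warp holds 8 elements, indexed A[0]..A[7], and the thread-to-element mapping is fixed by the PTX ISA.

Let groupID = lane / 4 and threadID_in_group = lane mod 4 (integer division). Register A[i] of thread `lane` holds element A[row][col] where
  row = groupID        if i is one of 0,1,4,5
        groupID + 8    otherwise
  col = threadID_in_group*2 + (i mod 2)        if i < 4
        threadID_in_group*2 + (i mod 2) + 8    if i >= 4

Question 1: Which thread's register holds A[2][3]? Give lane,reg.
9,1

r=2->g=2,rb=0  c=3->cb=0,t=1,b0=1
L=2*4+1=9  i=0*4+0*2+1=1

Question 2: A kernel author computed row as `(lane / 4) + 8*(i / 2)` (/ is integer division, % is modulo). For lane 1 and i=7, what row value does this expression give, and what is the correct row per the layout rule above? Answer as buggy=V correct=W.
buggy=24 correct=8

`(lane / 4) + 8*(i / 2)`[1,7]->24
L=1->g=1>>2=0, t=1&3=1
[7]->row 0+8=8  col 1·2+1+8=11
row: 24 vs 8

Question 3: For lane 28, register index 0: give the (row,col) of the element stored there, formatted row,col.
7,0

lane 28: gr=7 (28/4), th=0 (28%4)
i=0: r=7+0=7, c=0*2+0+0=0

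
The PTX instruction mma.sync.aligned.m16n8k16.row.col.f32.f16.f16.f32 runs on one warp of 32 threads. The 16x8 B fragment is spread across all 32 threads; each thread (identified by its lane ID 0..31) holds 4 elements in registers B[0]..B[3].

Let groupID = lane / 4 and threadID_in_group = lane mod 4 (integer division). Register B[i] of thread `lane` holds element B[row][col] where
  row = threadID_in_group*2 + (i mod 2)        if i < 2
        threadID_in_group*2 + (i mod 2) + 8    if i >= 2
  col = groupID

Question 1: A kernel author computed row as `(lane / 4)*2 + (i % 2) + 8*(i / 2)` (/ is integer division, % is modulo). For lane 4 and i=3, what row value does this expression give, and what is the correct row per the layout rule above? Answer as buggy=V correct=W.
buggy=11 correct=9

`(lane / 4)*2 + (i % 2) + 8*(i / 2)`[4,3]->11
4: gid=1,tid=0
[3] (0*2+1+8,1) = (9,1)
row: 11 vs 9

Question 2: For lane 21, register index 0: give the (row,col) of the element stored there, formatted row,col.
lane 21->21/4=5, 21 mod 4=1
i=0  r:2·1+0+0->2  c:5

2,5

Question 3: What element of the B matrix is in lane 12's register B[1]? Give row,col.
1,3

lane 12: grp=3 (12/4), tig=0 (12%4)
i=1: r=0*2+1+0=1, c=grp=3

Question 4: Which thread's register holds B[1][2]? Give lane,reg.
c=2->g=2  r=1->rb=0,t=0,b0=1
L=2*4+0=8  i=0*2+1=1

8,1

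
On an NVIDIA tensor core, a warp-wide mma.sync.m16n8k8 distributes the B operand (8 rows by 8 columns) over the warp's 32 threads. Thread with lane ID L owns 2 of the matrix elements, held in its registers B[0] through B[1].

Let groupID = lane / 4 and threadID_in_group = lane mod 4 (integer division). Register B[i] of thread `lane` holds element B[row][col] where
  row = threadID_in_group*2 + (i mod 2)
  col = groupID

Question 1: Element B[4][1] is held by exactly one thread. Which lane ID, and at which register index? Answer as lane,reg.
6,0

c: 1->gid=1  r: 4->tid=2,i&1=0
L=1*4+2=6  i=0=0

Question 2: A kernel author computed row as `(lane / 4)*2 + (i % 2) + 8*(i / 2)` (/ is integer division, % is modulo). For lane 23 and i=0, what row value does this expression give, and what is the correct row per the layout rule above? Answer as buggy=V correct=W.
`(lane / 4)*2 + (i % 2) + 8*(i / 2)`[23,0]→10
lane 23: G=5 (23/4), T=3 (23%4)
i=0: r=3*2+0=6, c=G=5
row: 10 vs 6

buggy=10 correct=6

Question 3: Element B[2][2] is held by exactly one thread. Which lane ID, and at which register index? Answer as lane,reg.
9,0

c:2=>grp=2  r:2=>tig=1,lo=0
L=2*4+1=9  i=0=0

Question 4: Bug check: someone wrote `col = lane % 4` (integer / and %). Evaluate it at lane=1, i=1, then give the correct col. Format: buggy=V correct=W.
`lane % 4`[1,1]→1
lane 1→1/4=0, 1 mod 4=1
i=1  r:2·1+1→3  c:0
col: 1 vs 0

buggy=1 correct=0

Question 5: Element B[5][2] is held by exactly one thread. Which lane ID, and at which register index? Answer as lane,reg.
c: 2->gid=2  r: 5->tid=2,i&1=1
L=2*4+2=10  i=1=1

10,1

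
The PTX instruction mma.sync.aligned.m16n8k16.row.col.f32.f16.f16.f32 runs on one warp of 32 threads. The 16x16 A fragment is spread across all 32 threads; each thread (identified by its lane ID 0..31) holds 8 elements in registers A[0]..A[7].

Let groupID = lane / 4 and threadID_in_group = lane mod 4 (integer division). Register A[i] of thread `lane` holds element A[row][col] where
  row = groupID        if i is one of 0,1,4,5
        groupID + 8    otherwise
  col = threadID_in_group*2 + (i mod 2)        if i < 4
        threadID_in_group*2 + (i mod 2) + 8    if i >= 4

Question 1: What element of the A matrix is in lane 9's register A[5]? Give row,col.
2,11

L=9⇒gr=9>>2=2, th=9&3=1
[5]⇒row 2+0=2  col 1·2+1+8=11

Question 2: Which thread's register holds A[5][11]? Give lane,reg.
21,5

r=5⇒gr=5,Rb=0  c=11⇒Cb=1,th=1,odd=1
L=5*4+1=21  i=1*4+0*2+1=5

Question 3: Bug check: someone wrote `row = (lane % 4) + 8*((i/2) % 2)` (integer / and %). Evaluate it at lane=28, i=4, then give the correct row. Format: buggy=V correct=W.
buggy=0 correct=7

`(lane % 4) + 8*((i/2) % 2)`[28,4]=>0
28: grp=7,tig=0
[4] (7+0,0*2+0+8) = (7,8)
row: 0 vs 7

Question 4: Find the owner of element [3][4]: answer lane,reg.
14,0

r=3→G=3,rhi=0  c=4→chi=0,T=2,p=0
L=3*4+2=14  i=0*4+0*2+0=0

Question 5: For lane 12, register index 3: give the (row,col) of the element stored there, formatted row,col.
11,1

lane 12→12/4=3, 12 mod 4=0
i=3  r:3+8→11  c:2·0+1+0→1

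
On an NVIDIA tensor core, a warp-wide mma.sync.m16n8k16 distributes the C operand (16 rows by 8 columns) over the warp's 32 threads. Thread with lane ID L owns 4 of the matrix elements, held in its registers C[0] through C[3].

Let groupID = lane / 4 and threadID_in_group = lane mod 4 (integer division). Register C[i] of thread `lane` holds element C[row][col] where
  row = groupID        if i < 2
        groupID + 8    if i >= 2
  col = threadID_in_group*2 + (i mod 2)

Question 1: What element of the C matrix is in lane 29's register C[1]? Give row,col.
L=29->gid=29>>2=7, tid=29&3=1
[1]->row 7+0=7  col 1·2+1=3

7,3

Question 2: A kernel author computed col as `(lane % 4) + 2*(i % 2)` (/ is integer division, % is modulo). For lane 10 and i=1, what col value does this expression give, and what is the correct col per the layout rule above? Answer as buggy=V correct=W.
`(lane % 4) + 2*(i % 2)`[10,1]⇒4
10: gr=2,th=2
[1] (2+0,2*2+1) = (2,5)
col: 4 vs 5

buggy=4 correct=5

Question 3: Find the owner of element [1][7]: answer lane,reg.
r=1⇒gr=1,Rb=0  c=7⇒th=3,odd=1
L=1*4+3=7  i=0*2+1=1

7,1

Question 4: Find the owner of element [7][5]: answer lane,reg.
30,1

r:7=>grp=7,rB=0  c:5=>tig=2,lo=1
L=7*4+2=30  i=0*2+1=1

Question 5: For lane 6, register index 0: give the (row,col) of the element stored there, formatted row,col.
lane 6: gid=1 (6/4), tid=2 (6%4)
i=0: r=1+0=1, c=2*2+0=4

1,4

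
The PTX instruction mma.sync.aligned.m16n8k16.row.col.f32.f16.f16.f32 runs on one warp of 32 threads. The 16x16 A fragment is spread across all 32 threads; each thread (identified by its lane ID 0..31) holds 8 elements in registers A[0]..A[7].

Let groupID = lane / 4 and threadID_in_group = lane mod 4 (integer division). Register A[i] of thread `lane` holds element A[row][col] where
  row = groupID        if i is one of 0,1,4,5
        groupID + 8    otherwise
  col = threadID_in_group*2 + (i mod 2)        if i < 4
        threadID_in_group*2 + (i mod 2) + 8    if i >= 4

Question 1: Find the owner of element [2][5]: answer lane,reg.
10,1

r=2->g=2,rb=0  c=5->cb=0,t=2,b0=1
L=2*4+2=10  i=0*4+0*2+1=1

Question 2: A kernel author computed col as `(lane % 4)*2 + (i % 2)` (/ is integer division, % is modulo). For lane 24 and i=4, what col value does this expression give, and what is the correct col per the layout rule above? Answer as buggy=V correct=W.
buggy=0 correct=8

`(lane % 4)*2 + (i % 2)`[24,4]⇒0
24: gr=6,th=0
[4] (6+0,0*2+0+8) = (6,8)
col: 0 vs 8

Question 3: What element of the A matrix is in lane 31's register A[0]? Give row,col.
lane 31: gr=7 (31/4), th=3 (31%4)
i=0: r=7+0=7, c=3*2+0+0=6

7,6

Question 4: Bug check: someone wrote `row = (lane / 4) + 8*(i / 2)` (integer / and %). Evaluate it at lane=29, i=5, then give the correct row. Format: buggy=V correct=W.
`(lane / 4) + 8*(i / 2)`[29,5]=>23
lane 29=>29/4=7, 29 mod 4=1
i=5  r:7+0=>7  c:2·1+1+8=>11
row: 23 vs 7

buggy=23 correct=7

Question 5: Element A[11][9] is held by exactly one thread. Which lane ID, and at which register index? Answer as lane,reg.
12,7

r=11→G=3,rhi=1  c=9→chi=1,T=0,p=1
L=3*4+0=12  i=1*4+1*2+1=7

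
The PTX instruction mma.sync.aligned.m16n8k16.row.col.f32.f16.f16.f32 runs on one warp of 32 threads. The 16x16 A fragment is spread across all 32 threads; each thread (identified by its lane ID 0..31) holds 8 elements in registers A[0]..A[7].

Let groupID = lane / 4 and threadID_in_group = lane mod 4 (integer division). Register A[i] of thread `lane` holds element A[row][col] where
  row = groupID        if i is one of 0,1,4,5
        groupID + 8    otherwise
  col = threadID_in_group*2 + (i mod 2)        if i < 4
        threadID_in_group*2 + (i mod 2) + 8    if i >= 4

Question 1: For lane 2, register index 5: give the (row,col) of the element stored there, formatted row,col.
lane 2: gid=0 (2/4), tid=2 (2%4)
i=5: r=0+0=0, c=2*2+1+8=13

0,13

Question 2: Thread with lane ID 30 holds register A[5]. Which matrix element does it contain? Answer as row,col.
7,13

lane 30->30/4=7, 30 mod 4=2
i=5  r:7+0->7  c:2·2+1+8->13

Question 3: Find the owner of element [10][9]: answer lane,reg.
r:10=>grp=2,rB=1  c:9=>cB=1,tig=0,lo=1
L=2*4+0=8  i=1*4+1*2+1=7

8,7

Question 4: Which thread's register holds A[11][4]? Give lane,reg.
14,2

r=11→G=3,rhi=1  c=4→chi=0,T=2,p=0
L=3*4+2=14  i=0*4+1*2+0=2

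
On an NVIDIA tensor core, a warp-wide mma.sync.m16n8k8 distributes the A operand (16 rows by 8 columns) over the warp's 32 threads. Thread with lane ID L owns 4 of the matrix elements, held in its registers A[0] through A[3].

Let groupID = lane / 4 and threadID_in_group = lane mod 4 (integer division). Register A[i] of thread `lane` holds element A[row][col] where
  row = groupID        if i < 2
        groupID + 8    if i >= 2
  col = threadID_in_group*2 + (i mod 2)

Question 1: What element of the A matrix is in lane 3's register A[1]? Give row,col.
3: gr=0,th=3
[1] (0+0,3*2+1) = (0,7)

0,7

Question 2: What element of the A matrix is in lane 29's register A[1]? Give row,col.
7,3

lane 29->29/4=7, 29 mod 4=1
i=1  r:7+0->7  c:2·1+1->3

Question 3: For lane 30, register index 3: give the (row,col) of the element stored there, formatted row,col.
30: grp=7,tig=2
[3] (7+8,2*2+1) = (15,5)

15,5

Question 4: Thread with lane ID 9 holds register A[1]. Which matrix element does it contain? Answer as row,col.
lane 9->9/4=2, 9 mod 4=1
i=1  r:2+0->2  c:2·1+1->3

2,3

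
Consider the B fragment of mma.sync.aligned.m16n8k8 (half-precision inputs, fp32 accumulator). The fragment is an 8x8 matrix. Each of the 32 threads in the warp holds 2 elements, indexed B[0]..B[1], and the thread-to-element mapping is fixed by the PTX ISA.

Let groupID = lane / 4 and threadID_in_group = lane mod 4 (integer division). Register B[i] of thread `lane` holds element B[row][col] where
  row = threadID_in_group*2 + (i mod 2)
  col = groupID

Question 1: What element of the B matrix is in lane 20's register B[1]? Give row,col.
1,5

20: g=5,t=0
[1] (0*2+1,5) = (1,5)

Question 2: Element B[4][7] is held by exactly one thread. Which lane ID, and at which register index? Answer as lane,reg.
30,0

c=7->g=7  r=4->t=2,b0=0
L=7*4+2=30  i=0=0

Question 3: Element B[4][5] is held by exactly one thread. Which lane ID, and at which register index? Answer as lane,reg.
22,0

c=5→G=5  r=4→T=2,p=0
L=5*4+2=22  i=0=0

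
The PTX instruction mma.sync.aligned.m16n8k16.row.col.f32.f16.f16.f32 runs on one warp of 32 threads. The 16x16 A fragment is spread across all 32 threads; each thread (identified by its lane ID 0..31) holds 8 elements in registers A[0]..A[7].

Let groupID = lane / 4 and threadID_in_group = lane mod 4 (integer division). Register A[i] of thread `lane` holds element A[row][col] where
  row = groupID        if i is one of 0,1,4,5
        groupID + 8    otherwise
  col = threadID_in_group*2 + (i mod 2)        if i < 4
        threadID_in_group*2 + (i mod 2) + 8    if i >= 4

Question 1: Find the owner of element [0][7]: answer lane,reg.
r: 0->gid=0,r8=0  c: 7->c8=0,tid=3,i&1=1
L=0*4+3=3  i=0*4+0*2+1=1

3,1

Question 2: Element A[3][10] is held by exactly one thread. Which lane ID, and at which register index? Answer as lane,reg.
r=3->g=3,rb=0  c=10->cb=1,t=1,b0=0
L=3*4+1=13  i=1*4+0*2+0=4

13,4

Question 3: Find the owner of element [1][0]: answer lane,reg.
4,0

r=1⇒gr=1,Rb=0  c=0⇒Cb=0,th=0,odd=0
L=1*4+0=4  i=0*4+0*2+0=0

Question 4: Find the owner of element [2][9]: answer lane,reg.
r: 2->gid=2,r8=0  c: 9->c8=1,tid=0,i&1=1
L=2*4+0=8  i=1*4+0*2+1=5

8,5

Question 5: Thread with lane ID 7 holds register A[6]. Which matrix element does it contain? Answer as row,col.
lane 7: gid=1 (7/4), tid=3 (7%4)
i=6: r=1+8=9, c=3*2+0+8=14

9,14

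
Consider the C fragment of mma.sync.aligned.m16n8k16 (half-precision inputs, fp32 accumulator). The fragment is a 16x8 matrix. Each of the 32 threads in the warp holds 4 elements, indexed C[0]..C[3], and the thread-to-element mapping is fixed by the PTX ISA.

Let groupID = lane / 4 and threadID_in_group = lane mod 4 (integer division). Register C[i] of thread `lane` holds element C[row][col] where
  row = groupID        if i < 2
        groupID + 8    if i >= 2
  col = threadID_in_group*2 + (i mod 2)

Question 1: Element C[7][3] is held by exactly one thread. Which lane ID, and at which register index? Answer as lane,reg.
29,1

r=7→G=7,rhi=0  c=3→T=1,p=1
L=7*4+1=29  i=0*2+1=1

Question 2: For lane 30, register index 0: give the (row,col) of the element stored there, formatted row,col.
30: gid=7,tid=2
[0] (7+0,2*2+0) = (7,4)

7,4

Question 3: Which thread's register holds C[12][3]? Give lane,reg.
r: 12->gid=4,r8=1  c: 3->tid=1,i&1=1
L=4*4+1=17  i=1*2+1=3

17,3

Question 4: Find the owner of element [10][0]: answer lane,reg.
8,2

r: 10->gid=2,r8=1  c: 0->tid=0,i&1=0
L=2*4+0=8  i=1*2+0=2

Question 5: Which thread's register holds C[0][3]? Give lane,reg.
r:0=>grp=0,rB=0  c:3=>tig=1,lo=1
L=0*4+1=1  i=0*2+1=1

1,1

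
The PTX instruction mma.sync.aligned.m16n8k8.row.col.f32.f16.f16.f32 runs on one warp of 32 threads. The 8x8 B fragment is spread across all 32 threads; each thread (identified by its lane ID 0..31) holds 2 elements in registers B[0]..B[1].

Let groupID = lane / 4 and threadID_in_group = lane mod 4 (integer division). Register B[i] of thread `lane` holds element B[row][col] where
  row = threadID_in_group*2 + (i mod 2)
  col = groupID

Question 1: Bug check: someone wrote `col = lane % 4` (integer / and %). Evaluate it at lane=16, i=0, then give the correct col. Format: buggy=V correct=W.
`lane % 4`[16,0]=>0
L=16=>grp=16>>2=4, tig=16&3=0
[0]=>row 0·2+0=0  col grp=4
col: 0 vs 4

buggy=0 correct=4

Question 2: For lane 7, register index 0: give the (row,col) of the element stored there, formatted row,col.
6,1

L=7⇒gr=7>>2=1, th=7&3=3
[0]⇒row 3·2+0=6  col gr=1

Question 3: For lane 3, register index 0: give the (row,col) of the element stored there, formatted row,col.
6,0

3: gr=0,th=3
[0] (3*2+0,0) = (6,0)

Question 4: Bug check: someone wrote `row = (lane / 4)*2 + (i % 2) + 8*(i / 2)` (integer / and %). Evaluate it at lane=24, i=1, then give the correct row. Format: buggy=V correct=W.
buggy=13 correct=1

`(lane / 4)*2 + (i % 2) + 8*(i / 2)`[24,1]->13
L=24->g=24>>2=6, t=24&3=0
[1]->row 0·2+1=1  col g=6
row: 13 vs 1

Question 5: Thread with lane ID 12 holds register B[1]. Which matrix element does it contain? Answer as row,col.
1,3

lane 12: gid=3 (12/4), tid=0 (12%4)
i=1: r=0*2+1=1, c=gid=3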